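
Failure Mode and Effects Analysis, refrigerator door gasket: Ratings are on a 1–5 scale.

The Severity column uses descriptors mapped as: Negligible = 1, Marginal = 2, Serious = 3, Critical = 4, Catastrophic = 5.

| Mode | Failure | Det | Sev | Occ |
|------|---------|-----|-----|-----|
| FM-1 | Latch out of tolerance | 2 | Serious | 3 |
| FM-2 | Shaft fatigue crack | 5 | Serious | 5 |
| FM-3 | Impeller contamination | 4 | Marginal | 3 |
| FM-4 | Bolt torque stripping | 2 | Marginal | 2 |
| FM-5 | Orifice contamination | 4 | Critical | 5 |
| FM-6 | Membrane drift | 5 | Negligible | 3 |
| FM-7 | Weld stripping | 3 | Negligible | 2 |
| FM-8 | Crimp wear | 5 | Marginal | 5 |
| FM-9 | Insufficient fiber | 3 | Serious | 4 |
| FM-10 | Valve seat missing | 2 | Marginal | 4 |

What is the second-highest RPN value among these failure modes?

75

RPN = Severity × Occurrence × Detection:
  FM-1: 3 × 3 × 2 = 18
  FM-2: 3 × 5 × 5 = 75
  FM-3: 2 × 3 × 4 = 24
  FM-4: 2 × 2 × 2 = 8
  FM-5: 4 × 5 × 4 = 80
  FM-6: 1 × 3 × 5 = 15
  FM-7: 1 × 2 × 3 = 6
  FM-8: 2 × 5 × 5 = 50
  FM-9: 3 × 4 × 3 = 36
  FM-10: 2 × 4 × 2 = 16
Sorted descending: 80, 75, 50, 36, 24, 18, 16, 15, 8, 6.
The second-highest RPN is 75 (FM-2).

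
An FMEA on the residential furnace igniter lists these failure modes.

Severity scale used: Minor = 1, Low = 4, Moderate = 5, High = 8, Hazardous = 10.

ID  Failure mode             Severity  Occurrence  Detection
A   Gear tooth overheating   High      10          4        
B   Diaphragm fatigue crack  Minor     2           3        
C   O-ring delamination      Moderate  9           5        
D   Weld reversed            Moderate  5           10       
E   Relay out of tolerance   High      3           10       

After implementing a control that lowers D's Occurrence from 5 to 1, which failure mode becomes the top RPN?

A

RPN = Severity × Occurrence × Detection:
  A: 8 × 10 × 4 = 320
  B: 1 × 2 × 3 = 6
  C: 5 × 9 × 5 = 225
  D: 5 × 5 × 10 = 250
  E: 8 × 3 × 10 = 240
After action: D → 5 × 1 × 10 = 50.
Revised RPNs: A=320, E=240, C=225, D=50, B=6.
Highest is now A (320).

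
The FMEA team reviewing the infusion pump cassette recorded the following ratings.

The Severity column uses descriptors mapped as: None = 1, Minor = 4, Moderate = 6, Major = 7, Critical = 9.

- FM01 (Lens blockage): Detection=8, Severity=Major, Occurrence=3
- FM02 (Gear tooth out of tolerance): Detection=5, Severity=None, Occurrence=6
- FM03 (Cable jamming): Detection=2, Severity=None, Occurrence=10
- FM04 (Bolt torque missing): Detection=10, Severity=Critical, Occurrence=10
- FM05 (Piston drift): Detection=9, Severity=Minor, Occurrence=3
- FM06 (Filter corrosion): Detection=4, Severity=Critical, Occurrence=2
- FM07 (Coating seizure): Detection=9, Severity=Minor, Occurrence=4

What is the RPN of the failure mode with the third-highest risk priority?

RPN = Severity × Occurrence × Detection:
  FM01: 7 × 3 × 8 = 168
  FM02: 1 × 6 × 5 = 30
  FM03: 1 × 10 × 2 = 20
  FM04: 9 × 10 × 10 = 900
  FM05: 4 × 3 × 9 = 108
  FM06: 9 × 2 × 4 = 72
  FM07: 4 × 4 × 9 = 144
Sorted descending: 900, 168, 144, 108, 72, 30, 20.
The third-highest RPN is 144 (FM07).

144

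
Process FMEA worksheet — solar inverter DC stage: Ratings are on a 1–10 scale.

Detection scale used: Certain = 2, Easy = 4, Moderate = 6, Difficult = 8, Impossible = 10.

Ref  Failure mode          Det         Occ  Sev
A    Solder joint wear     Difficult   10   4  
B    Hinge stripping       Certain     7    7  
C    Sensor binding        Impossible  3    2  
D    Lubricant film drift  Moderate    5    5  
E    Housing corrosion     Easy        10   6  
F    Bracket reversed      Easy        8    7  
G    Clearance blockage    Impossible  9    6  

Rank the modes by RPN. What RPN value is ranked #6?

98

RPN = Severity × Occurrence × Detection:
  A: 4 × 10 × 8 = 320
  B: 7 × 7 × 2 = 98
  C: 2 × 3 × 10 = 60
  D: 5 × 5 × 6 = 150
  E: 6 × 10 × 4 = 240
  F: 7 × 8 × 4 = 224
  G: 6 × 9 × 10 = 540
Sorted descending: 540, 320, 240, 224, 150, 98, 60.
The sixth-highest RPN is 98 (B).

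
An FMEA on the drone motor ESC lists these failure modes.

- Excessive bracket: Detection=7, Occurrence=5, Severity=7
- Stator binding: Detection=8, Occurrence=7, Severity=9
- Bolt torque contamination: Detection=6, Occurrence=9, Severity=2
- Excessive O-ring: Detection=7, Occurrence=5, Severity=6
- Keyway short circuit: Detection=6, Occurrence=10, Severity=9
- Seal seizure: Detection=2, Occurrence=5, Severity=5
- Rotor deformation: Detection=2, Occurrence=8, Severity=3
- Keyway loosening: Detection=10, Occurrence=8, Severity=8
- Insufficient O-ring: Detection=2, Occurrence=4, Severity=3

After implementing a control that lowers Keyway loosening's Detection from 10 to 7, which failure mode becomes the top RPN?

RPN = Severity × Occurrence × Detection:
  Excessive bracket: 7 × 5 × 7 = 245
  Stator binding: 9 × 7 × 8 = 504
  Bolt torque contamination: 2 × 9 × 6 = 108
  Excessive O-ring: 6 × 5 × 7 = 210
  Keyway short circuit: 9 × 10 × 6 = 540
  Seal seizure: 5 × 5 × 2 = 50
  Rotor deformation: 3 × 8 × 2 = 48
  Keyway loosening: 8 × 8 × 10 = 640
  Insufficient O-ring: 3 × 4 × 2 = 24
After action: Keyway loosening → 8 × 8 × 7 = 448.
Revised RPNs: Keyway short circuit=540, Stator binding=504, Keyway loosening=448, Excessive bracket=245, Excessive O-ring=210, Bolt torque contamination=108, Seal seizure=50, Rotor deformation=48, Insufficient O-ring=24.
Highest is now Keyway short circuit (540).

Keyway short circuit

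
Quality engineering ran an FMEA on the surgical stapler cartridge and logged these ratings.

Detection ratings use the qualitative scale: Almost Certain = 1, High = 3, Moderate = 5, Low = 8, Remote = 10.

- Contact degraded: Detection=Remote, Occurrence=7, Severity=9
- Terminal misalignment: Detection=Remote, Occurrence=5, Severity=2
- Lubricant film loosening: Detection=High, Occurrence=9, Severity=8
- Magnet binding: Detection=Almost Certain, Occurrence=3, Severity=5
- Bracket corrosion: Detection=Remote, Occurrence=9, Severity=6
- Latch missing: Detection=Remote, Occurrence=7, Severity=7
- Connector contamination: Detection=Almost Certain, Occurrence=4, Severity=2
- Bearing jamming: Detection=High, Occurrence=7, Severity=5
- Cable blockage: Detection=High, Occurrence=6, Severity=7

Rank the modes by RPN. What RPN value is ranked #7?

RPN = Severity × Occurrence × Detection:
  Contact degraded: 9 × 7 × 10 = 630
  Terminal misalignment: 2 × 5 × 10 = 100
  Lubricant film loosening: 8 × 9 × 3 = 216
  Magnet binding: 5 × 3 × 1 = 15
  Bracket corrosion: 6 × 9 × 10 = 540
  Latch missing: 7 × 7 × 10 = 490
  Connector contamination: 2 × 4 × 1 = 8
  Bearing jamming: 5 × 7 × 3 = 105
  Cable blockage: 7 × 6 × 3 = 126
Sorted descending: 630, 540, 490, 216, 126, 105, 100, 15, 8.
The seventh-highest RPN is 100 (Terminal misalignment).

100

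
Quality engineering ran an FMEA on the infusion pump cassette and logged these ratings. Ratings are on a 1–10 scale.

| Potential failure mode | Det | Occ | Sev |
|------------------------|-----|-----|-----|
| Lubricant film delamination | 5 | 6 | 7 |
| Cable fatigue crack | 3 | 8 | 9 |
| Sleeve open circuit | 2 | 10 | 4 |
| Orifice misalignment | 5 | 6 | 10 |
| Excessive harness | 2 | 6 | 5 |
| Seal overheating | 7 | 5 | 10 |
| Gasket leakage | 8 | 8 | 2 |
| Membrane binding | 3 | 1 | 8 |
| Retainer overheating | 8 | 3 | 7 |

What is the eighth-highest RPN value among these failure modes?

RPN = Severity × Occurrence × Detection:
  Lubricant film delamination: 7 × 6 × 5 = 210
  Cable fatigue crack: 9 × 8 × 3 = 216
  Sleeve open circuit: 4 × 10 × 2 = 80
  Orifice misalignment: 10 × 6 × 5 = 300
  Excessive harness: 5 × 6 × 2 = 60
  Seal overheating: 10 × 5 × 7 = 350
  Gasket leakage: 2 × 8 × 8 = 128
  Membrane binding: 8 × 1 × 3 = 24
  Retainer overheating: 7 × 3 × 8 = 168
Sorted descending: 350, 300, 216, 210, 168, 128, 80, 60, 24.
The eighth-highest RPN is 60 (Excessive harness).

60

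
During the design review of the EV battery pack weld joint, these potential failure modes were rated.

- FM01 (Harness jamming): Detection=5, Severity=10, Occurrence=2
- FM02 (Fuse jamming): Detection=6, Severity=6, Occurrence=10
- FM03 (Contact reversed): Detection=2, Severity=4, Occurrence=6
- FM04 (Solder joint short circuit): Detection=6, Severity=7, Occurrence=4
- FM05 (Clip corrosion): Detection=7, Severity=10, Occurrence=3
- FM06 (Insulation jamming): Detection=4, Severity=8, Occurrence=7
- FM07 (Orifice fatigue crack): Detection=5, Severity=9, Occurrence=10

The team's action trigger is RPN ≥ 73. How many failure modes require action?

6

RPN = Severity × Occurrence × Detection:
  FM01: 10 × 2 × 5 = 100
  FM02: 6 × 10 × 6 = 360
  FM03: 4 × 6 × 2 = 48
  FM04: 7 × 4 × 6 = 168
  FM05: 10 × 3 × 7 = 210
  FM06: 8 × 7 × 4 = 224
  FM07: 9 × 10 × 5 = 450
Modes with RPN ≥ 73: FM01 (100), FM02 (360), FM04 (168), FM05 (210), FM06 (224), FM07 (450) → 6.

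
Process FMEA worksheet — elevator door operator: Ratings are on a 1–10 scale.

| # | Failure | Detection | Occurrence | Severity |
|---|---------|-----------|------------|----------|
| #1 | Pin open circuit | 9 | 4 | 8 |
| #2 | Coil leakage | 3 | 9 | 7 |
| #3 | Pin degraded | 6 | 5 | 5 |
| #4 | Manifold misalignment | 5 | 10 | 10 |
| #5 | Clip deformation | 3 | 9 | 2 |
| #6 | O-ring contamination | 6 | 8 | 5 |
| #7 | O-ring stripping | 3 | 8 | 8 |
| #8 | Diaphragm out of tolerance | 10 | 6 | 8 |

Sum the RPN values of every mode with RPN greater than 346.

RPN = Severity × Occurrence × Detection:
  #1: 8 × 4 × 9 = 288
  #2: 7 × 9 × 3 = 189
  #3: 5 × 5 × 6 = 150
  #4: 10 × 10 × 5 = 500
  #5: 2 × 9 × 3 = 54
  #6: 5 × 8 × 6 = 240
  #7: 8 × 8 × 3 = 192
  #8: 8 × 6 × 10 = 480
RPN > 346: #4 (500), #8 (480).
Sum: 500 + 480 = 980.

980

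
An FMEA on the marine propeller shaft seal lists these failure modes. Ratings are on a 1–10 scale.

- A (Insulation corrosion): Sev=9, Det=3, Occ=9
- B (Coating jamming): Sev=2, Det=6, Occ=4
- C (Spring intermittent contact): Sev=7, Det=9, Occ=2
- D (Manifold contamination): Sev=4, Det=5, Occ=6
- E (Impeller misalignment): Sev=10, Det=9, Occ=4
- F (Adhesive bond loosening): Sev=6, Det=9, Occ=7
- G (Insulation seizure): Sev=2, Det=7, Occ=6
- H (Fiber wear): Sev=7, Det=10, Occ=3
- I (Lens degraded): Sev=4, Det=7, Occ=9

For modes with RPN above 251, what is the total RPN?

RPN = Severity × Occurrence × Detection:
  A: 9 × 9 × 3 = 243
  B: 2 × 4 × 6 = 48
  C: 7 × 2 × 9 = 126
  D: 4 × 6 × 5 = 120
  E: 10 × 4 × 9 = 360
  F: 6 × 7 × 9 = 378
  G: 2 × 6 × 7 = 84
  H: 7 × 3 × 10 = 210
  I: 4 × 9 × 7 = 252
RPN > 251: E (360), F (378), I (252).
Sum: 360 + 378 + 252 = 990.

990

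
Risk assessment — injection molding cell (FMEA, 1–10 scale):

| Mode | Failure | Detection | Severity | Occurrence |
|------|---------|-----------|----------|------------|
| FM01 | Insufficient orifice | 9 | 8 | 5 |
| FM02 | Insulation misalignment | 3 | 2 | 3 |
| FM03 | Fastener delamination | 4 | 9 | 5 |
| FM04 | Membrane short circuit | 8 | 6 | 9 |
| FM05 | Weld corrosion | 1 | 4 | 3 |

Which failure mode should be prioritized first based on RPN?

FM04

RPN = Severity × Occurrence × Detection:
  FM01: 8 × 5 × 9 = 360
  FM02: 2 × 3 × 3 = 18
  FM03: 9 × 5 × 4 = 180
  FM04: 6 × 9 × 8 = 432
  FM05: 4 × 3 × 1 = 12
Highest RPN is 432 → FM04.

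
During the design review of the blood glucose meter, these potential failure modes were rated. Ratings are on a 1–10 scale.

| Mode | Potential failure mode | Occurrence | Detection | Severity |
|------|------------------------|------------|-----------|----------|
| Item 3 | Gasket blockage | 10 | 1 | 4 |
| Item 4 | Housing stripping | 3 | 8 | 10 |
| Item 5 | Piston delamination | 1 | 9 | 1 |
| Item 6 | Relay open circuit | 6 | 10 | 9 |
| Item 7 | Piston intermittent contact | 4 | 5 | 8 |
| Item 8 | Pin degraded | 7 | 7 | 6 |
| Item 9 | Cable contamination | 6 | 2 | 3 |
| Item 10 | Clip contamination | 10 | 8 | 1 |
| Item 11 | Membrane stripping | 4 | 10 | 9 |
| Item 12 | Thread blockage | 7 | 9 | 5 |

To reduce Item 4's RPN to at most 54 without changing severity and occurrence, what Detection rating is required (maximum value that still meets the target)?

Item 4: S=10, O=3, D=8 → current RPN = 240.
Fixed product = 30. Need 30 × D ≤ 54, so D ≤ 54/30 = 1.80.
Maximum integer Detection rating = 1 (gives RPN 30; D=2 would give 60 > 54).

1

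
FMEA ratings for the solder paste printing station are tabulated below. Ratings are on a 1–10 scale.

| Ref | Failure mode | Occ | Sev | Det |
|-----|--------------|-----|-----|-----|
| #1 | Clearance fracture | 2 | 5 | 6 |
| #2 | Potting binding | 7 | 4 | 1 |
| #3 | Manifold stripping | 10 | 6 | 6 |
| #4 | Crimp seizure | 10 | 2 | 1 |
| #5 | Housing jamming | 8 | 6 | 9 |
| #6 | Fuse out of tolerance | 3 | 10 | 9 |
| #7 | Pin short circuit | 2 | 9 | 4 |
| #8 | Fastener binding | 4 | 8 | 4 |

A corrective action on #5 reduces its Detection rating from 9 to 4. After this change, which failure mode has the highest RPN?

#3

RPN = Severity × Occurrence × Detection:
  #1: 5 × 2 × 6 = 60
  #2: 4 × 7 × 1 = 28
  #3: 6 × 10 × 6 = 360
  #4: 2 × 10 × 1 = 20
  #5: 6 × 8 × 9 = 432
  #6: 10 × 3 × 9 = 270
  #7: 9 × 2 × 4 = 72
  #8: 8 × 4 × 4 = 128
After action: #5 → 6 × 8 × 4 = 192.
Revised RPNs: #3=360, #6=270, #5=192, #8=128, #7=72, #1=60, #2=28, #4=20.
Highest is now #3 (360).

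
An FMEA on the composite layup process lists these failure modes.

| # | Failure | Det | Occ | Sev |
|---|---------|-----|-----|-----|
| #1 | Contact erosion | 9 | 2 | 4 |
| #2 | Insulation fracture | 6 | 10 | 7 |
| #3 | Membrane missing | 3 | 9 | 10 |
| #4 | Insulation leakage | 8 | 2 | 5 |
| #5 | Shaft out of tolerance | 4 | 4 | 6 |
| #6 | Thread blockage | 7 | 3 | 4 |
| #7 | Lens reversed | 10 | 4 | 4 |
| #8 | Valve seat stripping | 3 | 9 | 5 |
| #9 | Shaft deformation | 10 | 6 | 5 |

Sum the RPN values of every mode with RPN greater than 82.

1465

RPN = Severity × Occurrence × Detection:
  #1: 4 × 2 × 9 = 72
  #2: 7 × 10 × 6 = 420
  #3: 10 × 9 × 3 = 270
  #4: 5 × 2 × 8 = 80
  #5: 6 × 4 × 4 = 96
  #6: 4 × 3 × 7 = 84
  #7: 4 × 4 × 10 = 160
  #8: 5 × 9 × 3 = 135
  #9: 5 × 6 × 10 = 300
RPN > 82: #2 (420), #3 (270), #5 (96), #6 (84), #7 (160), #8 (135), #9 (300).
Sum: 420 + 270 + 96 + 84 + 160 + 135 + 300 = 1465.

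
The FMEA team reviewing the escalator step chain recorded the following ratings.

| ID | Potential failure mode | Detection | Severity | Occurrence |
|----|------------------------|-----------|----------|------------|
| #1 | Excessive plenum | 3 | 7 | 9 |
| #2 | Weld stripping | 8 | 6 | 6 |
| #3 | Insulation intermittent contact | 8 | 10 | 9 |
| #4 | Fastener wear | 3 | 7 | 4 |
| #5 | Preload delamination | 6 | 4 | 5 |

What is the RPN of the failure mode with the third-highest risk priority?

189

RPN = Severity × Occurrence × Detection:
  #1: 7 × 9 × 3 = 189
  #2: 6 × 6 × 8 = 288
  #3: 10 × 9 × 8 = 720
  #4: 7 × 4 × 3 = 84
  #5: 4 × 5 × 6 = 120
Sorted descending: 720, 288, 189, 120, 84.
The third-highest RPN is 189 (#1).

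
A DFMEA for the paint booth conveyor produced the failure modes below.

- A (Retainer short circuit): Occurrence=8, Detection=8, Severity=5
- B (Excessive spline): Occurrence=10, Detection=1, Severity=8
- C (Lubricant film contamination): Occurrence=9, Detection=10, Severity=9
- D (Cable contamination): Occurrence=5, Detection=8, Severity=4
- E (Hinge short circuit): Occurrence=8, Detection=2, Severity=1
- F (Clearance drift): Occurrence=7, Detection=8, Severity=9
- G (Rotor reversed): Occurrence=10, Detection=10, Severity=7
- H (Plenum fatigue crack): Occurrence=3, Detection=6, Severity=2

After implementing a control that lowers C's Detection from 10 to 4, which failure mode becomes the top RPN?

G

RPN = Severity × Occurrence × Detection:
  A: 5 × 8 × 8 = 320
  B: 8 × 10 × 1 = 80
  C: 9 × 9 × 10 = 810
  D: 4 × 5 × 8 = 160
  E: 1 × 8 × 2 = 16
  F: 9 × 7 × 8 = 504
  G: 7 × 10 × 10 = 700
  H: 2 × 3 × 6 = 36
After action: C → 9 × 9 × 4 = 324.
Revised RPNs: G=700, F=504, C=324, A=320, D=160, B=80, H=36, E=16.
Highest is now G (700).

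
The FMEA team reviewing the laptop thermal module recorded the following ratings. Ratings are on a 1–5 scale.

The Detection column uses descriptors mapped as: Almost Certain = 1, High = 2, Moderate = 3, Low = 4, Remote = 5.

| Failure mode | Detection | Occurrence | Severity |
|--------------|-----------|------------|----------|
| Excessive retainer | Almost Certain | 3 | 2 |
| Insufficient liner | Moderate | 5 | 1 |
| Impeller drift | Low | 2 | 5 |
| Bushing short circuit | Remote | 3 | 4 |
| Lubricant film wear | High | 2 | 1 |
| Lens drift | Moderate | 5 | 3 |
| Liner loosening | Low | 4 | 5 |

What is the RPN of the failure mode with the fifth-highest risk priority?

RPN = Severity × Occurrence × Detection:
  Excessive retainer: 2 × 3 × 1 = 6
  Insufficient liner: 1 × 5 × 3 = 15
  Impeller drift: 5 × 2 × 4 = 40
  Bushing short circuit: 4 × 3 × 5 = 60
  Lubricant film wear: 1 × 2 × 2 = 4
  Lens drift: 3 × 5 × 3 = 45
  Liner loosening: 5 × 4 × 4 = 80
Sorted descending: 80, 60, 45, 40, 15, 6, 4.
The fifth-highest RPN is 15 (Insufficient liner).

15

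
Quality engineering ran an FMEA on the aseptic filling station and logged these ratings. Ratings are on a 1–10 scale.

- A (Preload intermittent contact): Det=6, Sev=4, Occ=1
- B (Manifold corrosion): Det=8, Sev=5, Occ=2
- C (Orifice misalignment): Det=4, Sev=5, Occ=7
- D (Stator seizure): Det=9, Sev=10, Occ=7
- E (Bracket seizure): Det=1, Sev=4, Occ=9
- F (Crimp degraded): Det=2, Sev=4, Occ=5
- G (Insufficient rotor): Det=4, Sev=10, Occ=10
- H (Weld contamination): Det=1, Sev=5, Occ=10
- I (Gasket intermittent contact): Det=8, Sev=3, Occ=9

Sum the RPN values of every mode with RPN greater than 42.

RPN = Severity × Occurrence × Detection:
  A: 4 × 1 × 6 = 24
  B: 5 × 2 × 8 = 80
  C: 5 × 7 × 4 = 140
  D: 10 × 7 × 9 = 630
  E: 4 × 9 × 1 = 36
  F: 4 × 5 × 2 = 40
  G: 10 × 10 × 4 = 400
  H: 5 × 10 × 1 = 50
  I: 3 × 9 × 8 = 216
RPN > 42: B (80), C (140), D (630), G (400), H (50), I (216).
Sum: 80 + 140 + 630 + 400 + 50 + 216 = 1516.

1516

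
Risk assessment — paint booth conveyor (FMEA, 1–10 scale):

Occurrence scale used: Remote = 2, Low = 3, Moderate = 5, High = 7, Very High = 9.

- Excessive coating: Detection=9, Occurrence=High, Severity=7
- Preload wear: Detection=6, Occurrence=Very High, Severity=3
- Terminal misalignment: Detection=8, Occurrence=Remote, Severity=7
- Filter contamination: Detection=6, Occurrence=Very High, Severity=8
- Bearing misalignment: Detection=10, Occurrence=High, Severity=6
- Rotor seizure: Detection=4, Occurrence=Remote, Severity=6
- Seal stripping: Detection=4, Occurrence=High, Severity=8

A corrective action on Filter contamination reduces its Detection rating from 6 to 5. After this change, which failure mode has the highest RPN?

RPN = Severity × Occurrence × Detection:
  Excessive coating: 7 × 7 × 9 = 441
  Preload wear: 3 × 9 × 6 = 162
  Terminal misalignment: 7 × 2 × 8 = 112
  Filter contamination: 8 × 9 × 6 = 432
  Bearing misalignment: 6 × 7 × 10 = 420
  Rotor seizure: 6 × 2 × 4 = 48
  Seal stripping: 8 × 7 × 4 = 224
After action: Filter contamination → 8 × 9 × 5 = 360.
Revised RPNs: Excessive coating=441, Bearing misalignment=420, Filter contamination=360, Seal stripping=224, Preload wear=162, Terminal misalignment=112, Rotor seizure=48.
Highest is now Excessive coating (441).

Excessive coating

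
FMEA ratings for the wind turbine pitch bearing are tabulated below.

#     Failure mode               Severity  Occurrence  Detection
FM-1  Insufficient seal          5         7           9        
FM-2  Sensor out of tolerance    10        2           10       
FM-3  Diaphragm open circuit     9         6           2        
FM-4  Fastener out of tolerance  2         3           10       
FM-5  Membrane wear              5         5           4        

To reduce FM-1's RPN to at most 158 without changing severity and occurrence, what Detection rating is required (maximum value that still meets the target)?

4

FM-1: S=5, O=7, D=9 → current RPN = 315.
Fixed product = 35. Need 35 × D ≤ 158, so D ≤ 158/35 = 4.51.
Maximum integer Detection rating = 4 (gives RPN 140; D=5 would give 175 > 158).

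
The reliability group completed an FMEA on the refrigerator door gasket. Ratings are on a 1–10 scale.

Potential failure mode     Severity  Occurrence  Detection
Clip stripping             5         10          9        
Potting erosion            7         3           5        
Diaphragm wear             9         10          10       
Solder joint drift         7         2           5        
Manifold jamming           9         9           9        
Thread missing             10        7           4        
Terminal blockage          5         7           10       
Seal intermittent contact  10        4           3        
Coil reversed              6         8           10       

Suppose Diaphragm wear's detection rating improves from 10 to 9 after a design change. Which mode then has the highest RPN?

Diaphragm wear

RPN = Severity × Occurrence × Detection:
  Clip stripping: 5 × 10 × 9 = 450
  Potting erosion: 7 × 3 × 5 = 105
  Diaphragm wear: 9 × 10 × 10 = 900
  Solder joint drift: 7 × 2 × 5 = 70
  Manifold jamming: 9 × 9 × 9 = 729
  Thread missing: 10 × 7 × 4 = 280
  Terminal blockage: 5 × 7 × 10 = 350
  Seal intermittent contact: 10 × 4 × 3 = 120
  Coil reversed: 6 × 8 × 10 = 480
After action: Diaphragm wear → 9 × 10 × 9 = 810.
Revised RPNs: Diaphragm wear=810, Manifold jamming=729, Coil reversed=480, Clip stripping=450, Terminal blockage=350, Thread missing=280, Seal intermittent contact=120, Potting erosion=105, Solder joint drift=70.
Highest is now Diaphragm wear (810).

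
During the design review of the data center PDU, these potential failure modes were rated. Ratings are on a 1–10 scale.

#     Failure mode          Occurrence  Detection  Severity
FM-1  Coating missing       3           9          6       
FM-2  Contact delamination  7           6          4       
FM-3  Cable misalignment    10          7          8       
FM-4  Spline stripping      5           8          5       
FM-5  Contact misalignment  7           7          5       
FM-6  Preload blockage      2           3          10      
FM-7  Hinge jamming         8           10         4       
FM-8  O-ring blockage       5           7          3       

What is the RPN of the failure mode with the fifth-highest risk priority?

168

RPN = Severity × Occurrence × Detection:
  FM-1: 6 × 3 × 9 = 162
  FM-2: 4 × 7 × 6 = 168
  FM-3: 8 × 10 × 7 = 560
  FM-4: 5 × 5 × 8 = 200
  FM-5: 5 × 7 × 7 = 245
  FM-6: 10 × 2 × 3 = 60
  FM-7: 4 × 8 × 10 = 320
  FM-8: 3 × 5 × 7 = 105
Sorted descending: 560, 320, 245, 200, 168, 162, 105, 60.
The fifth-highest RPN is 168 (FM-2).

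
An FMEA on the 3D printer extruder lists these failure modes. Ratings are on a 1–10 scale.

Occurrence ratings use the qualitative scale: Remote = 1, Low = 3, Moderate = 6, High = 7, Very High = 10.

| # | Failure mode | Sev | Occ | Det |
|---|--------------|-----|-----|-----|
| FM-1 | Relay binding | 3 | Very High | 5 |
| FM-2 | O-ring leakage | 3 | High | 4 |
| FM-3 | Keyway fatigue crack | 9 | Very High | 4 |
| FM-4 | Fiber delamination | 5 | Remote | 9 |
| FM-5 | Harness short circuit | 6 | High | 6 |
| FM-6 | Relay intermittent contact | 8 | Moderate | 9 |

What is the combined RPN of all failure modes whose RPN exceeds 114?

RPN = Severity × Occurrence × Detection:
  FM-1: 3 × 10 × 5 = 150
  FM-2: 3 × 7 × 4 = 84
  FM-3: 9 × 10 × 4 = 360
  FM-4: 5 × 1 × 9 = 45
  FM-5: 6 × 7 × 6 = 252
  FM-6: 8 × 6 × 9 = 432
RPN > 114: FM-1 (150), FM-3 (360), FM-5 (252), FM-6 (432).
Sum: 150 + 360 + 252 + 432 = 1194.

1194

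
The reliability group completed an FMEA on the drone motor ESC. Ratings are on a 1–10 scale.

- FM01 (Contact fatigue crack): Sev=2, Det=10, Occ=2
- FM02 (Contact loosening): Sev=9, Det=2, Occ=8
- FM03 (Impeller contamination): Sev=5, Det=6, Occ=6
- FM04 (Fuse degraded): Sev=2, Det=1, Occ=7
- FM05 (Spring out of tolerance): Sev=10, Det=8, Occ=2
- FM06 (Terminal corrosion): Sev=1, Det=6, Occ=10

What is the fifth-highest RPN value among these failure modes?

40

RPN = Severity × Occurrence × Detection:
  FM01: 2 × 2 × 10 = 40
  FM02: 9 × 8 × 2 = 144
  FM03: 5 × 6 × 6 = 180
  FM04: 2 × 7 × 1 = 14
  FM05: 10 × 2 × 8 = 160
  FM06: 1 × 10 × 6 = 60
Sorted descending: 180, 160, 144, 60, 40, 14.
The fifth-highest RPN is 40 (FM01).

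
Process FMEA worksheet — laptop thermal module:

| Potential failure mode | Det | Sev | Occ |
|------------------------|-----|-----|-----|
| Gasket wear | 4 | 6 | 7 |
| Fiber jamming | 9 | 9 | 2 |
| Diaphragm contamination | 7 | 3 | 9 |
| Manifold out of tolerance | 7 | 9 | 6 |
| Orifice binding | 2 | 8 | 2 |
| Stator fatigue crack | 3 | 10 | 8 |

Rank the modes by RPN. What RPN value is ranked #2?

RPN = Severity × Occurrence × Detection:
  Gasket wear: 6 × 7 × 4 = 168
  Fiber jamming: 9 × 2 × 9 = 162
  Diaphragm contamination: 3 × 9 × 7 = 189
  Manifold out of tolerance: 9 × 6 × 7 = 378
  Orifice binding: 8 × 2 × 2 = 32
  Stator fatigue crack: 10 × 8 × 3 = 240
Sorted descending: 378, 240, 189, 168, 162, 32.
The second-highest RPN is 240 (Stator fatigue crack).

240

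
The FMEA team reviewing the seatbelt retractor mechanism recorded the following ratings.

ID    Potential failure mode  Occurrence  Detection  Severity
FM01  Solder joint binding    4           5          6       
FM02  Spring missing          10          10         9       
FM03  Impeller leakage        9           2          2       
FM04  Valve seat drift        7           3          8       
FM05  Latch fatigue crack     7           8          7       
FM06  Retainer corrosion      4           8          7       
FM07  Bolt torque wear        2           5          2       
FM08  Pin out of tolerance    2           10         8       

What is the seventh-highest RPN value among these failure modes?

36

RPN = Severity × Occurrence × Detection:
  FM01: 6 × 4 × 5 = 120
  FM02: 9 × 10 × 10 = 900
  FM03: 2 × 9 × 2 = 36
  FM04: 8 × 7 × 3 = 168
  FM05: 7 × 7 × 8 = 392
  FM06: 7 × 4 × 8 = 224
  FM07: 2 × 2 × 5 = 20
  FM08: 8 × 2 × 10 = 160
Sorted descending: 900, 392, 224, 168, 160, 120, 36, 20.
The seventh-highest RPN is 36 (FM03).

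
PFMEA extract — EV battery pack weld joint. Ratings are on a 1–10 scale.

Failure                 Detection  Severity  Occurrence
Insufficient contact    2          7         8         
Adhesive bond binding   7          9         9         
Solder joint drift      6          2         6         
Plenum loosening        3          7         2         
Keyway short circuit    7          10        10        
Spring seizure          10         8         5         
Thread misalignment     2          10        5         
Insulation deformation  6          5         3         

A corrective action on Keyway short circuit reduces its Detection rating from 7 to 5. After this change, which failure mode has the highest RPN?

RPN = Severity × Occurrence × Detection:
  Insufficient contact: 7 × 8 × 2 = 112
  Adhesive bond binding: 9 × 9 × 7 = 567
  Solder joint drift: 2 × 6 × 6 = 72
  Plenum loosening: 7 × 2 × 3 = 42
  Keyway short circuit: 10 × 10 × 7 = 700
  Spring seizure: 8 × 5 × 10 = 400
  Thread misalignment: 10 × 5 × 2 = 100
  Insulation deformation: 5 × 3 × 6 = 90
After action: Keyway short circuit → 10 × 10 × 5 = 500.
Revised RPNs: Adhesive bond binding=567, Keyway short circuit=500, Spring seizure=400, Insufficient contact=112, Thread misalignment=100, Insulation deformation=90, Solder joint drift=72, Plenum loosening=42.
Highest is now Adhesive bond binding (567).

Adhesive bond binding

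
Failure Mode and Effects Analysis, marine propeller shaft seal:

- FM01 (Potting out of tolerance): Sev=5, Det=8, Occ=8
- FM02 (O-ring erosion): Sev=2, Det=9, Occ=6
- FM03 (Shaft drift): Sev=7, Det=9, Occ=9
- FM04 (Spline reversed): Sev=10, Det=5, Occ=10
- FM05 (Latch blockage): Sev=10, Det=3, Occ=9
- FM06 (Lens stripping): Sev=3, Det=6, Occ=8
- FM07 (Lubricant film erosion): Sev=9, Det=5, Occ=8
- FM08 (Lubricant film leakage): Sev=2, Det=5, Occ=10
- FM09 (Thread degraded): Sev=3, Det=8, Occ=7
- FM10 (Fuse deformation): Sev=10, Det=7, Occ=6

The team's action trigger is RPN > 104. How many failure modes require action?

RPN = Severity × Occurrence × Detection:
  FM01: 5 × 8 × 8 = 320
  FM02: 2 × 6 × 9 = 108
  FM03: 7 × 9 × 9 = 567
  FM04: 10 × 10 × 5 = 500
  FM05: 10 × 9 × 3 = 270
  FM06: 3 × 8 × 6 = 144
  FM07: 9 × 8 × 5 = 360
  FM08: 2 × 10 × 5 = 100
  FM09: 3 × 7 × 8 = 168
  FM10: 10 × 6 × 7 = 420
Modes with RPN > 104: FM01 (320), FM02 (108), FM03 (567), FM04 (500), FM05 (270), FM06 (144), FM07 (360), FM09 (168), FM10 (420) → 9.

9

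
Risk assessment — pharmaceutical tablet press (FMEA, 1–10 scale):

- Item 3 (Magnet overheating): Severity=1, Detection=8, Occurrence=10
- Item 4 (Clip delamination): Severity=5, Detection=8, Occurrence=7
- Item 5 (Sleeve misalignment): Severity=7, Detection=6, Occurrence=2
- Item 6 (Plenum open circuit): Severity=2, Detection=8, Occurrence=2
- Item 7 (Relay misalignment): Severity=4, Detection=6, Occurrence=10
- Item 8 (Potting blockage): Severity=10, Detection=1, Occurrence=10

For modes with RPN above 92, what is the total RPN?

RPN = Severity × Occurrence × Detection:
  Item 3: 1 × 10 × 8 = 80
  Item 4: 5 × 7 × 8 = 280
  Item 5: 7 × 2 × 6 = 84
  Item 6: 2 × 2 × 8 = 32
  Item 7: 4 × 10 × 6 = 240
  Item 8: 10 × 10 × 1 = 100
RPN > 92: Item 4 (280), Item 7 (240), Item 8 (100).
Sum: 280 + 240 + 100 = 620.

620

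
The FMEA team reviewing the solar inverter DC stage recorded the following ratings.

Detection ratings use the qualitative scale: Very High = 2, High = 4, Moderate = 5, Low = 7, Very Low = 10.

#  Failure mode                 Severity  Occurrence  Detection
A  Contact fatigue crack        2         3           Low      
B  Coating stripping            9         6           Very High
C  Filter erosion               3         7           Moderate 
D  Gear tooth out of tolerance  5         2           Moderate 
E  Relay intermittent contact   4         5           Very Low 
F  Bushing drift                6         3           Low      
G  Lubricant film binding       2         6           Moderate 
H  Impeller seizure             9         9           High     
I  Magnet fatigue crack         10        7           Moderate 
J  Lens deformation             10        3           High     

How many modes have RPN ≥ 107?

6

RPN = Severity × Occurrence × Detection:
  A: 2 × 3 × 7 = 42
  B: 9 × 6 × 2 = 108
  C: 3 × 7 × 5 = 105
  D: 5 × 2 × 5 = 50
  E: 4 × 5 × 10 = 200
  F: 6 × 3 × 7 = 126
  G: 2 × 6 × 5 = 60
  H: 9 × 9 × 4 = 324
  I: 10 × 7 × 5 = 350
  J: 10 × 3 × 4 = 120
Modes with RPN ≥ 107: B (108), E (200), F (126), H (324), I (350), J (120) → 6.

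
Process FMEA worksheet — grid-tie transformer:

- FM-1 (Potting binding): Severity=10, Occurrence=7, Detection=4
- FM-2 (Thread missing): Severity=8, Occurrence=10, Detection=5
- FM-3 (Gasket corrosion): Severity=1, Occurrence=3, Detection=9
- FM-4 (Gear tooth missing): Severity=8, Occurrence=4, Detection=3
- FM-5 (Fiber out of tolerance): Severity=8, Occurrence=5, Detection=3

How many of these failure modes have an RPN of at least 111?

RPN = Severity × Occurrence × Detection:
  FM-1: 10 × 7 × 4 = 280
  FM-2: 8 × 10 × 5 = 400
  FM-3: 1 × 3 × 9 = 27
  FM-4: 8 × 4 × 3 = 96
  FM-5: 8 × 5 × 3 = 120
Modes with RPN ≥ 111: FM-1 (280), FM-2 (400), FM-5 (120) → 3.

3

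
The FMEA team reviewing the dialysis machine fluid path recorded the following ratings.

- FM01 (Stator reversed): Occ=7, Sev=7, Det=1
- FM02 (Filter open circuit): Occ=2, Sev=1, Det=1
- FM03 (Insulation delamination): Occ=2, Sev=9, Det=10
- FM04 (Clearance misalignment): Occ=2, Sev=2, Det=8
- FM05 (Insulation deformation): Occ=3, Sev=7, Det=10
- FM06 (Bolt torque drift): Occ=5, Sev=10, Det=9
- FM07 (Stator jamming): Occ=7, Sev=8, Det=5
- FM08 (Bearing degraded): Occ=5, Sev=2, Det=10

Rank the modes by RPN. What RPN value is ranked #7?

RPN = Severity × Occurrence × Detection:
  FM01: 7 × 7 × 1 = 49
  FM02: 1 × 2 × 1 = 2
  FM03: 9 × 2 × 10 = 180
  FM04: 2 × 2 × 8 = 32
  FM05: 7 × 3 × 10 = 210
  FM06: 10 × 5 × 9 = 450
  FM07: 8 × 7 × 5 = 280
  FM08: 2 × 5 × 10 = 100
Sorted descending: 450, 280, 210, 180, 100, 49, 32, 2.
The seventh-highest RPN is 32 (FM04).

32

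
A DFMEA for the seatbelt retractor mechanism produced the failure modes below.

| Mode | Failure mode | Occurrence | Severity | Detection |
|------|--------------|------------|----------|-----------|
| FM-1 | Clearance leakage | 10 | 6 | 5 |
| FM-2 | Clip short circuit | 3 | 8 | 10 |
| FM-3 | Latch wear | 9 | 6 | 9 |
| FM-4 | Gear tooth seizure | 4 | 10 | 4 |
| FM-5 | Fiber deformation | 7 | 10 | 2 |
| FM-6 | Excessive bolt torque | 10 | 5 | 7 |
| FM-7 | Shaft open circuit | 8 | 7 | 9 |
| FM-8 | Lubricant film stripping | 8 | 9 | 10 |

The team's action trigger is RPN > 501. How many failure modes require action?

2

RPN = Severity × Occurrence × Detection:
  FM-1: 6 × 10 × 5 = 300
  FM-2: 8 × 3 × 10 = 240
  FM-3: 6 × 9 × 9 = 486
  FM-4: 10 × 4 × 4 = 160
  FM-5: 10 × 7 × 2 = 140
  FM-6: 5 × 10 × 7 = 350
  FM-7: 7 × 8 × 9 = 504
  FM-8: 9 × 8 × 10 = 720
Modes with RPN > 501: FM-7 (504), FM-8 (720) → 2.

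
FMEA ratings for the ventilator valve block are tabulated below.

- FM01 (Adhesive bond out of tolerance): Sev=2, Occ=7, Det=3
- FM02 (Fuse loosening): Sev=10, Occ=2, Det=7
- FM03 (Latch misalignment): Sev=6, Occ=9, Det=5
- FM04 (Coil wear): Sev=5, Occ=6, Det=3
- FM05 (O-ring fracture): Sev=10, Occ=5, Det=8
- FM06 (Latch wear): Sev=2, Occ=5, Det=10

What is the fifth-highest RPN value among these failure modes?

90

RPN = Severity × Occurrence × Detection:
  FM01: 2 × 7 × 3 = 42
  FM02: 10 × 2 × 7 = 140
  FM03: 6 × 9 × 5 = 270
  FM04: 5 × 6 × 3 = 90
  FM05: 10 × 5 × 8 = 400
  FM06: 2 × 5 × 10 = 100
Sorted descending: 400, 270, 140, 100, 90, 42.
The fifth-highest RPN is 90 (FM04).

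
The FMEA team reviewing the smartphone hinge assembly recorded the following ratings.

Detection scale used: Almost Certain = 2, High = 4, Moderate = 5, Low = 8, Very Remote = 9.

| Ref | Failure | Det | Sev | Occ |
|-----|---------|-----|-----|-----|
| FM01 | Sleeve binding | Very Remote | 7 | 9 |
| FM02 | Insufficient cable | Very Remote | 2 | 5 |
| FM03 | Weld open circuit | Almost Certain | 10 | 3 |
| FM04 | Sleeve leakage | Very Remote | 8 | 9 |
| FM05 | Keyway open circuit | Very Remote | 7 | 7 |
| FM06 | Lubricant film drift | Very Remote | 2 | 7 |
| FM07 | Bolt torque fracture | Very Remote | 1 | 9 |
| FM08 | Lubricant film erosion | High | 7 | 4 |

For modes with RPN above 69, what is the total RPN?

RPN = Severity × Occurrence × Detection:
  FM01: 7 × 9 × 9 = 567
  FM02: 2 × 5 × 9 = 90
  FM03: 10 × 3 × 2 = 60
  FM04: 8 × 9 × 9 = 648
  FM05: 7 × 7 × 9 = 441
  FM06: 2 × 7 × 9 = 126
  FM07: 1 × 9 × 9 = 81
  FM08: 7 × 4 × 4 = 112
RPN > 69: FM01 (567), FM02 (90), FM04 (648), FM05 (441), FM06 (126), FM07 (81), FM08 (112).
Sum: 567 + 90 + 648 + 441 + 126 + 81 + 112 = 2065.

2065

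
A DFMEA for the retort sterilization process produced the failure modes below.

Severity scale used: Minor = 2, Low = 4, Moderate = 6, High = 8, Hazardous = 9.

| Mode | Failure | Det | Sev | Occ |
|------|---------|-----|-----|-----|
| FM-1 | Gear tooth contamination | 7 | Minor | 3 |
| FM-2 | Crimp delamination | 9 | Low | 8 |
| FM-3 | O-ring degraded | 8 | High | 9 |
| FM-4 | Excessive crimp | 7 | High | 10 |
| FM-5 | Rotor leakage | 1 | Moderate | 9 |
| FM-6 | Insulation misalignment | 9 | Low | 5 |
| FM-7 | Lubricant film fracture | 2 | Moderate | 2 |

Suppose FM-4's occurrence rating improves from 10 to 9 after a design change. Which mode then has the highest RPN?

RPN = Severity × Occurrence × Detection:
  FM-1: 2 × 3 × 7 = 42
  FM-2: 4 × 8 × 9 = 288
  FM-3: 8 × 9 × 8 = 576
  FM-4: 8 × 10 × 7 = 560
  FM-5: 6 × 9 × 1 = 54
  FM-6: 4 × 5 × 9 = 180
  FM-7: 6 × 2 × 2 = 24
After action: FM-4 → 8 × 9 × 7 = 504.
Revised RPNs: FM-3=576, FM-4=504, FM-2=288, FM-6=180, FM-5=54, FM-1=42, FM-7=24.
Highest is now FM-3 (576).

FM-3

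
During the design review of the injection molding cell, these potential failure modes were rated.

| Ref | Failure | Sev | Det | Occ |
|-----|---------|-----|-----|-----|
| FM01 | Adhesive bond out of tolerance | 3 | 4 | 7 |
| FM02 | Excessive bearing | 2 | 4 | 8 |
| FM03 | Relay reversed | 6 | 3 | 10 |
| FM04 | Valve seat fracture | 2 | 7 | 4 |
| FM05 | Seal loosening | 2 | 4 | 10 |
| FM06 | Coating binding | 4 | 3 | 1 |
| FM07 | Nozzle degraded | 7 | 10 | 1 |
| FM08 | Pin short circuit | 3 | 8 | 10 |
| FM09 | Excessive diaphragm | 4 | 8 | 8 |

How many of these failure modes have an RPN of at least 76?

RPN = Severity × Occurrence × Detection:
  FM01: 3 × 7 × 4 = 84
  FM02: 2 × 8 × 4 = 64
  FM03: 6 × 10 × 3 = 180
  FM04: 2 × 4 × 7 = 56
  FM05: 2 × 10 × 4 = 80
  FM06: 4 × 1 × 3 = 12
  FM07: 7 × 1 × 10 = 70
  FM08: 3 × 10 × 8 = 240
  FM09: 4 × 8 × 8 = 256
Modes with RPN ≥ 76: FM01 (84), FM03 (180), FM05 (80), FM08 (240), FM09 (256) → 5.

5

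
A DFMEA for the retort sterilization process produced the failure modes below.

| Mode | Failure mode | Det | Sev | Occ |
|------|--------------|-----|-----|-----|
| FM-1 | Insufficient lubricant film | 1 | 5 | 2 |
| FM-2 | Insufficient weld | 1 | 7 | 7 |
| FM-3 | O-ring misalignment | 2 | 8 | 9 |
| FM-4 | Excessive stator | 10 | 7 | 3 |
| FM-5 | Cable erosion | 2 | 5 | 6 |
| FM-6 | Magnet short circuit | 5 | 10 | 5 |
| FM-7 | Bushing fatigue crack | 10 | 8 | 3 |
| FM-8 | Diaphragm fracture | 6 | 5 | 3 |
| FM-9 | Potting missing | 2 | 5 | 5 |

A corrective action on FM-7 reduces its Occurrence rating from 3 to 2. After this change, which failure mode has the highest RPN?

FM-6

RPN = Severity × Occurrence × Detection:
  FM-1: 5 × 2 × 1 = 10
  FM-2: 7 × 7 × 1 = 49
  FM-3: 8 × 9 × 2 = 144
  FM-4: 7 × 3 × 10 = 210
  FM-5: 5 × 6 × 2 = 60
  FM-6: 10 × 5 × 5 = 250
  FM-7: 8 × 3 × 10 = 240
  FM-8: 5 × 3 × 6 = 90
  FM-9: 5 × 5 × 2 = 50
After action: FM-7 → 8 × 2 × 10 = 160.
Revised RPNs: FM-6=250, FM-4=210, FM-7=160, FM-3=144, FM-8=90, FM-5=60, FM-9=50, FM-2=49, FM-1=10.
Highest is now FM-6 (250).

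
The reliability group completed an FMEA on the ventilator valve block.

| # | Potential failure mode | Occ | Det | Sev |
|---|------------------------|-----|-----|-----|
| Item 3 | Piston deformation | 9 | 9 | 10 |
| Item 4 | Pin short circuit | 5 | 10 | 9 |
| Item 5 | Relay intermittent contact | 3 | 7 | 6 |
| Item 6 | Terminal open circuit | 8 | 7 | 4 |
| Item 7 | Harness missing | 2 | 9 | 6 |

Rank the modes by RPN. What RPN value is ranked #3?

RPN = Severity × Occurrence × Detection:
  Item 3: 10 × 9 × 9 = 810
  Item 4: 9 × 5 × 10 = 450
  Item 5: 6 × 3 × 7 = 126
  Item 6: 4 × 8 × 7 = 224
  Item 7: 6 × 2 × 9 = 108
Sorted descending: 810, 450, 224, 126, 108.
The third-highest RPN is 224 (Item 6).

224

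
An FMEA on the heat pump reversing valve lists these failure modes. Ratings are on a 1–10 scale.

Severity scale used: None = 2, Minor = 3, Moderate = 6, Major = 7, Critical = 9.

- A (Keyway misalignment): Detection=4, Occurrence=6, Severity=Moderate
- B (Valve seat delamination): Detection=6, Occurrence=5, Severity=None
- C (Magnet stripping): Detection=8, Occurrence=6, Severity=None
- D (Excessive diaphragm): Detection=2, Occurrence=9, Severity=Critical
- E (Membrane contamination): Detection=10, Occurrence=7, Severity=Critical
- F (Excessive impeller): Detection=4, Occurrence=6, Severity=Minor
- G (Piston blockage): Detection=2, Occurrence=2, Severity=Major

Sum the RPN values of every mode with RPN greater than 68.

RPN = Severity × Occurrence × Detection:
  A: 6 × 6 × 4 = 144
  B: 2 × 5 × 6 = 60
  C: 2 × 6 × 8 = 96
  D: 9 × 9 × 2 = 162
  E: 9 × 7 × 10 = 630
  F: 3 × 6 × 4 = 72
  G: 7 × 2 × 2 = 28
RPN > 68: A (144), C (96), D (162), E (630), F (72).
Sum: 144 + 96 + 162 + 630 + 72 = 1104.

1104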